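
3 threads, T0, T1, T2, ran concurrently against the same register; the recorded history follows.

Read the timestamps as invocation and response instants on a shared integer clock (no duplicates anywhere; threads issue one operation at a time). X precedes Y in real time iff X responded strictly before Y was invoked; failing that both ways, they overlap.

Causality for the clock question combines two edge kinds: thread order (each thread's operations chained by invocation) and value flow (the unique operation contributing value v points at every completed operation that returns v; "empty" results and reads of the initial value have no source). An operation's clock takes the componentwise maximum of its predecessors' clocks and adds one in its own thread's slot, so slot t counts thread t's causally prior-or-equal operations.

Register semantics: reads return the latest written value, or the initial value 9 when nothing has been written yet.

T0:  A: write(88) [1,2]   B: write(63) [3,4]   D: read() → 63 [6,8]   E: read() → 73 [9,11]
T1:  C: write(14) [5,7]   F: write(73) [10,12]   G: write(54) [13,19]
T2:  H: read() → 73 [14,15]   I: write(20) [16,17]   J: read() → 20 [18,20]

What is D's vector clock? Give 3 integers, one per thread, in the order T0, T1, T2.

no predecessors for C (invoked 5): T1 increments from zero → (0, 1, 0)
no predecessors for A (invoked 1): T0 increments from zero → (1, 0, 0)
F (invocation 10): componentwise max over VC(C)=(0, 1, 0), +1 at T1, giving (0, 2, 0)
B (invocation 3): componentwise max over VC(A)=(1, 0, 0), +1 at T0, giving (2, 0, 0)
H (invocation 14): componentwise max over VC(F)=(0, 2, 0), +1 at T2, giving (0, 2, 1)
G (invocation 13): componentwise max over VC(F)=(0, 2, 0), +1 at T1, giving (0, 3, 0)
D (invocation 6): componentwise max over VC(B)=(2, 0, 0), +1 at T0, giving (3, 0, 0)
I (invocation 16): componentwise max over VC(H)=(0, 2, 1), +1 at T2, giving (0, 2, 2)
J (invocation 18): componentwise max over VC(I)=(0, 2, 2), +1 at T2, giving (0, 2, 3)
E (invocation 9): componentwise max over VC(D)=(3, 0, 0), VC(F)=(0, 2, 0), +1 at T0, giving (4, 2, 0)
target: VC(D) = (3, 0, 0)

(3, 0, 0)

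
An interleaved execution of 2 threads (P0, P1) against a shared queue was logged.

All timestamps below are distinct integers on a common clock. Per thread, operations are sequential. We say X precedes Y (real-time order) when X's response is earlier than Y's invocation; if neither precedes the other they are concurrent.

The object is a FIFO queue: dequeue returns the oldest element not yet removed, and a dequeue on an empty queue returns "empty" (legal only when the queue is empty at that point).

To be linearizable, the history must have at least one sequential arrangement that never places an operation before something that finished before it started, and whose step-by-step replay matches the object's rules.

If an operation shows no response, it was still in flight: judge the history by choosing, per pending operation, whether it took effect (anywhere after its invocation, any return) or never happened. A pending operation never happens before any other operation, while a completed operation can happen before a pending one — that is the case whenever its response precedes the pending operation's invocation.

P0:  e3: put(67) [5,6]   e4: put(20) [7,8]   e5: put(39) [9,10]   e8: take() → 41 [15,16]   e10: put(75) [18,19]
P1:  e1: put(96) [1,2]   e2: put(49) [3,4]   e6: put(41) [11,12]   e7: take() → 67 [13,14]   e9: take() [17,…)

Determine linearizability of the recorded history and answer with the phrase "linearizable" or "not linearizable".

events 1..13 are fine; event 14 — the response of e7 at time 14 — makes the prefix non-linearizable
the completed operations (7 total) allow one real-time order; the queue replay rejects it
e.g. e1, e2, e3, e4, e5, e6, e7: illegal at step 7, since e7 take() → 67 cannot apply there

not linearizable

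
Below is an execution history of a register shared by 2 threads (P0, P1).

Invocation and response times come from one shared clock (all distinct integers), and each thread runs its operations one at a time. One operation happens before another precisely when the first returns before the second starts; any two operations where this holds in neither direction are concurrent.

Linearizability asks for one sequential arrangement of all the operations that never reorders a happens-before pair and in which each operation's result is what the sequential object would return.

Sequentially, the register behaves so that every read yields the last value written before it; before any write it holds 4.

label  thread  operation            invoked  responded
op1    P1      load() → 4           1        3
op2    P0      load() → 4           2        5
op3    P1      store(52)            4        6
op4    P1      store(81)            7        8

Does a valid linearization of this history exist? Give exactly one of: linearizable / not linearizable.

linearizable

a witness: op1, op2, op3, op4
step 1: op1 load() → 4 — value 4
step 2: op2 load() → 4 — value 4
step 3: op3 store(52) — value 52
step 4: op4 store(81) — value 81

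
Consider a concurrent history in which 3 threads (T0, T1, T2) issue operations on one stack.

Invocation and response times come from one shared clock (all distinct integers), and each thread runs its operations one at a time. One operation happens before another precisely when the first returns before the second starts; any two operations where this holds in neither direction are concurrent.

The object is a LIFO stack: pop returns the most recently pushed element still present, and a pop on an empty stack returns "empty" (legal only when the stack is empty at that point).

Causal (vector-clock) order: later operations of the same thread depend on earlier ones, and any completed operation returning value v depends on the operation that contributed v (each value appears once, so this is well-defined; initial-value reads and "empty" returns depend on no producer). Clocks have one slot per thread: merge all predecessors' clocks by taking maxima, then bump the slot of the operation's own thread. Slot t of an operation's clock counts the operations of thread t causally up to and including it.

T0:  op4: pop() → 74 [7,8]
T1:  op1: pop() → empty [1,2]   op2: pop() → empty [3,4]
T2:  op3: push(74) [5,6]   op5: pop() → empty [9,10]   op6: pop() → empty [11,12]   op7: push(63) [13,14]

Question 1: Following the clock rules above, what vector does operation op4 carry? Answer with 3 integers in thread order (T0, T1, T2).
Answer: (1, 0, 1)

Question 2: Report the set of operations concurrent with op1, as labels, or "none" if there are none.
Answer: none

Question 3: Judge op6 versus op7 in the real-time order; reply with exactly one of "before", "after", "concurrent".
Answer: before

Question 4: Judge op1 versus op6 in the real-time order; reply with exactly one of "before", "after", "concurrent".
Answer: before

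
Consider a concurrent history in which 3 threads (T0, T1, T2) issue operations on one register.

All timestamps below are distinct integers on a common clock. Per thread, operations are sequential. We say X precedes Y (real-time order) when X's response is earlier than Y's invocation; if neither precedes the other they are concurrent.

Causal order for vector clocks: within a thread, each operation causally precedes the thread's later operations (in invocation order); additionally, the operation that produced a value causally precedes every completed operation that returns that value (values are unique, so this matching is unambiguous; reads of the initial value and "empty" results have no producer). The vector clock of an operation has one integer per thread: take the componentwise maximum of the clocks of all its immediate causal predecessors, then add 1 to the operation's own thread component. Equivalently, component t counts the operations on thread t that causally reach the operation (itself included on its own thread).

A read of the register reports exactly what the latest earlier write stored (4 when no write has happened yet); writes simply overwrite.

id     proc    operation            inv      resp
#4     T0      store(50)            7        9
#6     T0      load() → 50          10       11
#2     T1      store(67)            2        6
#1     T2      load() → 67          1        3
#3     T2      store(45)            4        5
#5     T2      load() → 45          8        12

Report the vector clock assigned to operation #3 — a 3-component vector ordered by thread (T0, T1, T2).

(0, 1, 2)

VC(#2, invoked at 2): no causal predecessors; +1 on T1 → (0, 1, 0)
VC(#4, invoked at 7): no causal predecessors; +1 on T0 → (1, 0, 0)
VC(#1, invoked at 1): max of VC(#2)=(0, 1, 0), then +1 on thread T2 → (0, 1, 1)
VC(#6, invoked at 10): max of VC(#4)=(1, 0, 0), then +1 on thread T0 → (2, 0, 0)
VC(#3, invoked at 4): max of VC(#1)=(0, 1, 1), then +1 on thread T2 → (0, 1, 2)
VC(#5, invoked at 8): max of VC(#3)=(0, 1, 2), then +1 on thread T2 → (0, 1, 3)
target: VC(#3) = (0, 1, 2)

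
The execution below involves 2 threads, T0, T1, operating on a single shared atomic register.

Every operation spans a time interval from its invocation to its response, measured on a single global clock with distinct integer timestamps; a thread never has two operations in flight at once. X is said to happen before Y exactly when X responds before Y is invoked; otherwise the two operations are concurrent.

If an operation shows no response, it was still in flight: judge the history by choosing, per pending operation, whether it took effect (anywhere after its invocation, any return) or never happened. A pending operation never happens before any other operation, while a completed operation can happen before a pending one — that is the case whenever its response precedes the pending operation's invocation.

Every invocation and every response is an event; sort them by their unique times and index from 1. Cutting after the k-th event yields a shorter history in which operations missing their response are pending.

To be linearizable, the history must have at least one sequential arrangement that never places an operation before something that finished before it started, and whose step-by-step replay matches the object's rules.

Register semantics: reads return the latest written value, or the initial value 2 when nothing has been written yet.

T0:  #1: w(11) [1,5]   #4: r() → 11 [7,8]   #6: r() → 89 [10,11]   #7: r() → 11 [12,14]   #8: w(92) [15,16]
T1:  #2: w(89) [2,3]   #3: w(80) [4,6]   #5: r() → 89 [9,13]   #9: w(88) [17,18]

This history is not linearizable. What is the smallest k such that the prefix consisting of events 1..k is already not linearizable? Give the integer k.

events 1..10 are linearizable, e.g. via #2, #3, #1, #4:
step 1: #2 w(89) — value 89
step 2: #3 w(80) — value 80
step 3: #1 w(11) — value 11
step 4: #4 r() → 11 — value 11
at event 11 (#6's time-11 response) nothing linearizes any more
completion choices over the 1 pending operation (#5) were checked; none helps
for example #1, #2, #3, #4, #6 (pending dropped) fails at step 4: #4 r() → 11 is not legal there
for example #2, #1, #3, #4, #6 (pending dropped) fails at step 4: #4 r() → 11 is not legal there

11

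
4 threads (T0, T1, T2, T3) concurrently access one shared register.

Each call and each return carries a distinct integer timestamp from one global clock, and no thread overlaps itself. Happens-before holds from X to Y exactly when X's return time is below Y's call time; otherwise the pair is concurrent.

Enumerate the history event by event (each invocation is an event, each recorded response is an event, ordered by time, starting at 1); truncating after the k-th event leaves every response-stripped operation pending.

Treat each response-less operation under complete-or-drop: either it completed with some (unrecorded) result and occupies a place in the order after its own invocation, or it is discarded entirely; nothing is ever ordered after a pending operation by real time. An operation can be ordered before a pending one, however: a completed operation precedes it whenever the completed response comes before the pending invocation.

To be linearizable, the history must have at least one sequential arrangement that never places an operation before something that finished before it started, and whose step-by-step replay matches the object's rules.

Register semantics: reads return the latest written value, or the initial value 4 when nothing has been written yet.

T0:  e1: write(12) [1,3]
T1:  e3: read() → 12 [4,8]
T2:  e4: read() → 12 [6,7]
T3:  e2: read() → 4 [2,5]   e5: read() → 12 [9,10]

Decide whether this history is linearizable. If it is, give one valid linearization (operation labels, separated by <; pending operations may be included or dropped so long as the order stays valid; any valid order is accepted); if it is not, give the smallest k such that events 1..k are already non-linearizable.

step 1: e2 read() → 4 — value 4
step 2: e1 write(12) — value 12
step 3: e3 read() → 12 — value 12
step 4: e4 read() → 12 — value 12
step 5: e5 read() → 12 — value 12

linearizable — witness: e2 < e1 < e3 < e4 < e5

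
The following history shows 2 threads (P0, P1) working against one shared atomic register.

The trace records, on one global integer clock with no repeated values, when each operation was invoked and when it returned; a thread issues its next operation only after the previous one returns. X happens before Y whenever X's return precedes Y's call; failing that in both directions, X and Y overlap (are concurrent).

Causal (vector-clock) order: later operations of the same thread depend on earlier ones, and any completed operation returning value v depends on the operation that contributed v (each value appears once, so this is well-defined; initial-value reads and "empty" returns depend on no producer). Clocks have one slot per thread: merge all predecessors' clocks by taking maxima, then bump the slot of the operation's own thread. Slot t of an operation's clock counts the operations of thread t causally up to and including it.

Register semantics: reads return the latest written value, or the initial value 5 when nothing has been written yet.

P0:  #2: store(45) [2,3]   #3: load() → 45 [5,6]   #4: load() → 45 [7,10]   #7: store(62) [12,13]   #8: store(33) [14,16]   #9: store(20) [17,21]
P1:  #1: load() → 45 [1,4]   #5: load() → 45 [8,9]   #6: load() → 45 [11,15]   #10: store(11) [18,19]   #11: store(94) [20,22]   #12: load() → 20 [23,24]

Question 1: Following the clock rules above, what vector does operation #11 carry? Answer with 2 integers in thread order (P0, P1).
Answer: (1, 5)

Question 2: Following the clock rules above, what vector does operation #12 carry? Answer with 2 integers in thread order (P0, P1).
Answer: (6, 6)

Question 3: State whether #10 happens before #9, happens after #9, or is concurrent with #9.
Answer: concurrent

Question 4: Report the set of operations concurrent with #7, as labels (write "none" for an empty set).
Answer: #6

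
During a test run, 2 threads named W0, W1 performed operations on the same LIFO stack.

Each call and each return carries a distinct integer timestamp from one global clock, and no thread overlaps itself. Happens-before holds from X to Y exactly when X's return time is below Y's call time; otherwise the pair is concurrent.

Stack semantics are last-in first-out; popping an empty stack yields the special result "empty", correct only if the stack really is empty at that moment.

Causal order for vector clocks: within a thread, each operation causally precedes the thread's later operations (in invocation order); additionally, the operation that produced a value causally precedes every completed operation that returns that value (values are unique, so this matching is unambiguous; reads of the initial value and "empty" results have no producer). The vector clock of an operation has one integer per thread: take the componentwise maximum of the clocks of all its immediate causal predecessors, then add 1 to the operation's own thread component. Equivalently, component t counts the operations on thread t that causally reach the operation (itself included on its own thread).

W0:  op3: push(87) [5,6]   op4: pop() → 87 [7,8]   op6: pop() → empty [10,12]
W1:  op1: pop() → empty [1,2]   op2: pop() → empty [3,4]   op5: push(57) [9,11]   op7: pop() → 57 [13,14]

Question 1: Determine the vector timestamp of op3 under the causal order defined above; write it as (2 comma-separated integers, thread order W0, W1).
root op op1, invoked 1: fresh clock plus W1's own tick → (0, 1)
root op op3, invoked 5: fresh clock plus W0's own tick → (1, 0)
op2 (invocation 3): componentwise max over VC(op1)=(0, 1), +1 at W1, giving (0, 2)
op4 (invocation 7): componentwise max over VC(op3)=(1, 0), +1 at W0, giving (2, 0)
op5 (invocation 9): componentwise max over VC(op2)=(0, 2), +1 at W1, giving (0, 3)
op6 (invocation 10): componentwise max over VC(op4)=(2, 0), +1 at W0, giving (3, 0)
op7 (invocation 13): componentwise max over VC(op5)=(0, 3), +1 at W1, giving (0, 4)
target: VC(op3) = (1, 0)

(1, 0)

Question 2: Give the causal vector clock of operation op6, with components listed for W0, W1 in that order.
op1, invoked 1, has no incoming edges; only W1's bump applies → (0, 1)
op3, invoked 5, has no incoming edges; only W0's bump applies → (1, 0)
VC(op2, invoked at 3): max of VC(op1)=(0, 1), then +1 on thread W1 → (0, 2)
VC(op4, invoked at 7): max of VC(op3)=(1, 0), then +1 on thread W0 → (2, 0)
VC(op5, invoked at 9): max of VC(op2)=(0, 2), then +1 on thread W1 → (0, 3)
VC(op6, invoked at 10): max of VC(op4)=(2, 0), then +1 on thread W0 → (3, 0)
VC(op7, invoked at 13): max of VC(op5)=(0, 3), then +1 on thread W1 → (0, 4)
target: VC(op6) = (3, 0)

(3, 0)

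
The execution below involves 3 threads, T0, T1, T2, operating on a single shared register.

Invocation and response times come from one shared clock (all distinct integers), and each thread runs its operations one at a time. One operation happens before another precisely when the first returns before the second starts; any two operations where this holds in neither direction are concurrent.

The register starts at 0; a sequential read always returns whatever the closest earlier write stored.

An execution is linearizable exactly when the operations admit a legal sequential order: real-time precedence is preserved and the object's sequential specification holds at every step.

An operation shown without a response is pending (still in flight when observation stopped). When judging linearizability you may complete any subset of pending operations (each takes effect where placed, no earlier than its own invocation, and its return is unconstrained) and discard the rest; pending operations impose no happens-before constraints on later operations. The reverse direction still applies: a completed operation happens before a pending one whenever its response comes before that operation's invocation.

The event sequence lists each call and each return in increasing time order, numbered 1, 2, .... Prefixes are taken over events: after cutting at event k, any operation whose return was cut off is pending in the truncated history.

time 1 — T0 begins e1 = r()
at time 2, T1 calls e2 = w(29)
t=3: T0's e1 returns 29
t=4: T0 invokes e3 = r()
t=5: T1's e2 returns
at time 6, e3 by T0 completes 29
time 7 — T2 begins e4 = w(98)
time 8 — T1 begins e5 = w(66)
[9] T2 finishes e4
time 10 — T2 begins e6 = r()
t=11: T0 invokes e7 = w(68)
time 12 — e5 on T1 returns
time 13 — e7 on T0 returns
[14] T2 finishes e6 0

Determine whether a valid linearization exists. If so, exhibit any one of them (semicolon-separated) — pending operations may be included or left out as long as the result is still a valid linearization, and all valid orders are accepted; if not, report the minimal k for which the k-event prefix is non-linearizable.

not linearizable — minimal violating prefix: 14 events

the violation lands at event 14, e6's response at time 14: events 1..13 linearize, events 1..14 do not
all 24 real-time-respecting orders fail — 7 completed register operations, no legal replay
take e1, e2, e3, e4, e5, e6, e7: step 1 already fails, because e1 r() → 29 cannot occur there
take e1, e2, e3, e4, e5, e7, e6: step 1 already fails, because e1 r() → 29 cannot occur there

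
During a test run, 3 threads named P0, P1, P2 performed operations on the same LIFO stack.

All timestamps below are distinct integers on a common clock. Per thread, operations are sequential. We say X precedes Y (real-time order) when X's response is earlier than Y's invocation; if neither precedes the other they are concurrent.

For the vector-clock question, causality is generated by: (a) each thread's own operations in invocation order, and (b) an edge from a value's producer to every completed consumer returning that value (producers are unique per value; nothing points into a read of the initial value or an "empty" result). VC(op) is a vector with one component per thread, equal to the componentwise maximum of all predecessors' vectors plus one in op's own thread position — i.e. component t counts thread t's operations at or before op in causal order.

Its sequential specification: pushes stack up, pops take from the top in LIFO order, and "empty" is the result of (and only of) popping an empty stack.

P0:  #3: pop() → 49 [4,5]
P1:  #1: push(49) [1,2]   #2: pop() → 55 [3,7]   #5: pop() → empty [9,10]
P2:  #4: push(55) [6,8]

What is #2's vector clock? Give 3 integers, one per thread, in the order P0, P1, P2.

VC(#4, invoked at 6): no causal predecessors; +1 on P2 → (0, 0, 1)
VC(#1, invoked at 1): no causal predecessors; +1 on P1 → (0, 1, 0)
#3 (invocation 4): componentwise max over VC(#1)=(0, 1, 0), +1 at P0, giving (1, 1, 0)
#2 (invocation 3): componentwise max over VC(#1)=(0, 1, 0), VC(#4)=(0, 0, 1), +1 at P1, giving (0, 2, 1)
#5 (invocation 9): componentwise max over VC(#2)=(0, 2, 1), +1 at P1, giving (0, 3, 1)
target: VC(#2) = (0, 2, 1)

(0, 2, 1)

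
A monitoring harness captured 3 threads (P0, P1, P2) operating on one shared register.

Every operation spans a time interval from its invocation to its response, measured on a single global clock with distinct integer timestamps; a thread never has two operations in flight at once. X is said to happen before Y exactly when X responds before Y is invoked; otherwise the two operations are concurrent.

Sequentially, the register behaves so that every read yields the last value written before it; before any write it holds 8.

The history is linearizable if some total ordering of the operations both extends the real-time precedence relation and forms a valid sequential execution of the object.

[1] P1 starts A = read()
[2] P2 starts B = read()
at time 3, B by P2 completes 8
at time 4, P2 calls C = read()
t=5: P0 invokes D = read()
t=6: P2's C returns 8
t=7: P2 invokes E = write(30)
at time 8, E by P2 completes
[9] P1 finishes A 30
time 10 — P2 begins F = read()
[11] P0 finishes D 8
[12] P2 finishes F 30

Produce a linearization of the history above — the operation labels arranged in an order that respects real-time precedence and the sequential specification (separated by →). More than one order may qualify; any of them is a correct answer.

after step 1 (B read() → 8): value 8
after step 2 (C read() → 8): value 8
after step 3 (D read() → 8): value 8
after step 4 (E write(30)): value 30
after step 5 (A read() → 30): value 30
after step 6 (F read() → 30): value 30

B → C → D → E → A → F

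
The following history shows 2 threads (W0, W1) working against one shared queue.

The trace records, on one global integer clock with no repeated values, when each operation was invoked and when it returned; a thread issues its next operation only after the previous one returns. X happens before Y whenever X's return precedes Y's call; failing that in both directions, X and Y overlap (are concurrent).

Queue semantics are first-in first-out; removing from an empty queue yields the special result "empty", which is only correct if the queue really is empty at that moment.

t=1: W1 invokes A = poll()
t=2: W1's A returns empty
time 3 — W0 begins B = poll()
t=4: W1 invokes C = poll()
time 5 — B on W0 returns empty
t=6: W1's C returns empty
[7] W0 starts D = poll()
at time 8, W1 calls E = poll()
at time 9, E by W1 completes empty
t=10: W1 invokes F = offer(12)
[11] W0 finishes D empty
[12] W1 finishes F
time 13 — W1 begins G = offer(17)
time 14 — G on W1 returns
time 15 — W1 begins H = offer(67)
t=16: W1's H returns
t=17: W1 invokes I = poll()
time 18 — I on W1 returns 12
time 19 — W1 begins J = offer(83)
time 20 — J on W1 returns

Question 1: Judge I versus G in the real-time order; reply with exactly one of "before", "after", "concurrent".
after

I spans [17,18], G spans [13,14]
resp(G)=14 < inv(I)=17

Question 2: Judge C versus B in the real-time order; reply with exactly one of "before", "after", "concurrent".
concurrent

C spans [4,6], B spans [3,5]
the intervals overlap in both directions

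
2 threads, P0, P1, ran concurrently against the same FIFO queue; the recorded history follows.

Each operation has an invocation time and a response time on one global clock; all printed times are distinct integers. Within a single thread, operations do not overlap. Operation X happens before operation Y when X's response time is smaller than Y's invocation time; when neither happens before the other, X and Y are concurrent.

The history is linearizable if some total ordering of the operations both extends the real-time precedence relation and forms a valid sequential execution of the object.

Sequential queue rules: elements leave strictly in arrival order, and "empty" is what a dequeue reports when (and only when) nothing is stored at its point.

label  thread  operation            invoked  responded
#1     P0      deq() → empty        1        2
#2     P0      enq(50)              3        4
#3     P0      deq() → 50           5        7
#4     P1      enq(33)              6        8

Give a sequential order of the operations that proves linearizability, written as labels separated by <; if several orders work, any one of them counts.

#1 < #2 < #3 < #4

step 1: #1 deq() → empty — queue <>
step 2: #2 enq(50) — queue <50>
step 3: #3 deq() → 50 — queue <>
step 4: #4 enq(33) — queue <33>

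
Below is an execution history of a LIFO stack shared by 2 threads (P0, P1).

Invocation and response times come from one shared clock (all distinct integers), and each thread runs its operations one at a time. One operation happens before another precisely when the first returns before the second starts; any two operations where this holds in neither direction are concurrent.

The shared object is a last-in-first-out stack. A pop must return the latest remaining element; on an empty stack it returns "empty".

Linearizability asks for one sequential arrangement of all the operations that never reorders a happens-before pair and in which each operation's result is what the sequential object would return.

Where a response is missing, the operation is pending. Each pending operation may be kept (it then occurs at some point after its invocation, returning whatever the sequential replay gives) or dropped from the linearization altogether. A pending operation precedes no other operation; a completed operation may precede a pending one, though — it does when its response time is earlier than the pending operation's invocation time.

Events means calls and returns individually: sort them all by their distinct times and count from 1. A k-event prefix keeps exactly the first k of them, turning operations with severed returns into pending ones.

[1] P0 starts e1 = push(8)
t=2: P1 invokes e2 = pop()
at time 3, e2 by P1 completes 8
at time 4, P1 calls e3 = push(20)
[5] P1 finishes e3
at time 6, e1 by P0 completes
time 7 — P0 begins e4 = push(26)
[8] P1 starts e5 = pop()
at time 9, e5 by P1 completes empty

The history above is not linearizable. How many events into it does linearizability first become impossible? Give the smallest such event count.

9

events 1..8 are linearizable; a witness order is e1, e2, e3:
after step 1 (e1 push(8)): stack <8>
after step 2 (e2 pop() → 8): stack <>
after step 3 (e3 push(20)): stack <20>
with event 9 included (e5 responding at time 9), all real-time-consistent orders fail
no escape via the 1 pending operation (e4): every completion choice fails
take e1, e2, e3, e5 (pending dropped): step 4 already fails, because e5 pop() → empty cannot occur there
take e2, e1, e3, e5 (pending dropped): step 1 already fails, because e2 pop() → 8 cannot occur there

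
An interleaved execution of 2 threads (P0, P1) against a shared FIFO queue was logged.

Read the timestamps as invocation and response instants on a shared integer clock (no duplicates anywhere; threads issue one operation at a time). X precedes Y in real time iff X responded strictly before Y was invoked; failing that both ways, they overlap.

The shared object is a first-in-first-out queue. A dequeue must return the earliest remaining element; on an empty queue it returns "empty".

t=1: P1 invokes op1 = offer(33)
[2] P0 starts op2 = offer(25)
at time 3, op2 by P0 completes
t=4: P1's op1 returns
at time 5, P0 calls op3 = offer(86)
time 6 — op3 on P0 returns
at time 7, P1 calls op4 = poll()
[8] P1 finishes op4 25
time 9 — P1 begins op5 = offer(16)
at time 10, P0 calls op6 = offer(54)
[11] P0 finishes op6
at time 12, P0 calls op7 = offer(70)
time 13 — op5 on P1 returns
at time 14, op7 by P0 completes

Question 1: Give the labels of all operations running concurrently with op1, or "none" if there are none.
Answer: op2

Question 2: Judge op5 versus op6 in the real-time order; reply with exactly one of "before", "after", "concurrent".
Answer: concurrent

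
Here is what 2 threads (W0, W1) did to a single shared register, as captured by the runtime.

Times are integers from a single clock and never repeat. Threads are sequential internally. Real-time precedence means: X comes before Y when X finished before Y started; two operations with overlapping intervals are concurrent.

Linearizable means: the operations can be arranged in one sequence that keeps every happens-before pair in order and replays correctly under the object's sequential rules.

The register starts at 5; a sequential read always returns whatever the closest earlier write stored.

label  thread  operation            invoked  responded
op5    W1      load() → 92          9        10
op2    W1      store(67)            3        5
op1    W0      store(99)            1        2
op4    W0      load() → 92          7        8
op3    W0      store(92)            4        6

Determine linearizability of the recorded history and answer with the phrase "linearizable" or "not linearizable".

linearizable

witness order: op1, op2, op3, op4, op5
1. op1 store(99), leaving value 99
2. op2 store(67), leaving value 67
3. op3 store(92), leaving value 92
4. op4 load() → 92, leaving value 92
5. op5 load() → 92, leaving value 92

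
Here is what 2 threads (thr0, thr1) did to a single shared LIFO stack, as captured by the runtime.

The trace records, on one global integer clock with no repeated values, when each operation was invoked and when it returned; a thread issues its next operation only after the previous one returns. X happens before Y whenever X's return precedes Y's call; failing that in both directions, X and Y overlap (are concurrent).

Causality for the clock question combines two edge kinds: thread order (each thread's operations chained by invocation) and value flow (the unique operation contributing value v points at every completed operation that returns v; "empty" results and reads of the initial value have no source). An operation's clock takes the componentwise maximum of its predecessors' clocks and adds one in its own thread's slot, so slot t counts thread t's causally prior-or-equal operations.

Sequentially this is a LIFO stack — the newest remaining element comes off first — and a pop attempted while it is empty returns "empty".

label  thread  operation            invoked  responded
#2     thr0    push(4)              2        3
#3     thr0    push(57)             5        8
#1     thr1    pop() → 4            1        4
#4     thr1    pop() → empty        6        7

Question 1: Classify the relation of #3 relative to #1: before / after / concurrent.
#3 spans [5,8], #1 spans [1,4]
resp(#1)=4 < inv(#3)=5

after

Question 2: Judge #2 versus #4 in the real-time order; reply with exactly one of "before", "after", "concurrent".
#2 spans [2,3], #4 spans [6,7]
resp(#2)=3 < inv(#4)=6

before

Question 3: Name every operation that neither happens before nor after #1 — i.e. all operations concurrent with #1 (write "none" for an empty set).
overlap test against #1 [1,4]: concurrent iff the interval meets 1..4
#2 [2,3]: concurrent
#3 [5,8]: after
#4 [6,7]: after

#2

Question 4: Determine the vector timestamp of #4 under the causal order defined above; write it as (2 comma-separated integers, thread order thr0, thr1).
root op #2, invoked 2: fresh clock plus thr0's own tick → (1, 0)
VC(#1, invoked at 1): max of VC(#2)=(1, 0), then +1 on thread thr1 → (1, 1)
VC(#3, invoked at 5): max of VC(#2)=(1, 0), then +1 on thread thr0 → (2, 0)
VC(#4, invoked at 6): max of VC(#1)=(1, 1), then +1 on thread thr1 → (1, 2)
target: VC(#4) = (1, 2)

(1, 2)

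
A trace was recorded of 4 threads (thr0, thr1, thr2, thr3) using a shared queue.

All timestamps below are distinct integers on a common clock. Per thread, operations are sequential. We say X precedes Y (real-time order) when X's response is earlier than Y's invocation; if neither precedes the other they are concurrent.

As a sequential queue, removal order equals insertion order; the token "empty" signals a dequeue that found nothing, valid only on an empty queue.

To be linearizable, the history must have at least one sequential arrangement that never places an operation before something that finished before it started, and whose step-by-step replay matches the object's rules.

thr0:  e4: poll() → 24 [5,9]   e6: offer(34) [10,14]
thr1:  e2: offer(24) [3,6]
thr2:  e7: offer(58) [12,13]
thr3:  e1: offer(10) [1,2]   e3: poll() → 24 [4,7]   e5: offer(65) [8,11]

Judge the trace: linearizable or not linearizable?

prefix check: 1..8 passes, 1..9 fails once e4's time-9 response joins
the 4 completed operations admit 6 real-time orders; each fails the queue replay
no escape via the 1 pending operation (e5): every completion choice fails
one such order, e1, e2, e3, e4 (pending dropped), breaks at step 3 where e3 poll() → 24 is illegal
one such order, e1, e2, e4, e3 (pending dropped), breaks at step 3 where e4 poll() → 24 is illegal

not linearizable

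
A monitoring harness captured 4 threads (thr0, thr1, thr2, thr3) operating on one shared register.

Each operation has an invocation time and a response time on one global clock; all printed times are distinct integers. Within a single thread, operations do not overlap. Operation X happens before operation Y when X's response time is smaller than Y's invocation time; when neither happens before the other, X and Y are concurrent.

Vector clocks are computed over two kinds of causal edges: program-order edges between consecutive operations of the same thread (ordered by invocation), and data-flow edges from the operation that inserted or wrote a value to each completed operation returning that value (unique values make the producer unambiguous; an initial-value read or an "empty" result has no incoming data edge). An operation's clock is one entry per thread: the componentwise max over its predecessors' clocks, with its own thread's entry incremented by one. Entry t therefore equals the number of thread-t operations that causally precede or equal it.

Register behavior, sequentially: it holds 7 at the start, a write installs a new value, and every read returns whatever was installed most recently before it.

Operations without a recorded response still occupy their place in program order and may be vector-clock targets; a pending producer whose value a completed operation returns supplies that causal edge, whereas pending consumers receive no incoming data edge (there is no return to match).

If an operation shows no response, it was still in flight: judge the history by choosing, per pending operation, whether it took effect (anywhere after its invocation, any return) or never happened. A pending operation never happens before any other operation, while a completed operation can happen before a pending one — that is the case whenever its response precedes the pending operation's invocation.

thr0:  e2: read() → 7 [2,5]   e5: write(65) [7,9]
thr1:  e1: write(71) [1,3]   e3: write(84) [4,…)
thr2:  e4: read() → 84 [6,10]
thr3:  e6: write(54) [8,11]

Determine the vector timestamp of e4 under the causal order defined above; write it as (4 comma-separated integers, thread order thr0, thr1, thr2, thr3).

VC(e6, invoked at 8): no causal predecessors; +1 on thr3 → (0, 0, 0, 1)
VC(e1, invoked at 1): no causal predecessors; +1 on thr1 → (0, 1, 0, 0)
VC(e2, invoked at 2): no causal predecessors; +1 on thr0 → (1, 0, 0, 0)
merge at e3 (invoked 4): VC(e1)=(0, 1, 0, 0), own-thread bump on thr1 → (0, 2, 0, 0)
merge at e5 (invoked 7): VC(e2)=(1, 0, 0, 0), own-thread bump on thr0 → (2, 0, 0, 0)
merge at e4 (invoked 6): VC(e3)=(0, 2, 0, 0), own-thread bump on thr2 → (0, 2, 1, 0)
target: VC(e4) = (0, 2, 1, 0)

(0, 2, 1, 0)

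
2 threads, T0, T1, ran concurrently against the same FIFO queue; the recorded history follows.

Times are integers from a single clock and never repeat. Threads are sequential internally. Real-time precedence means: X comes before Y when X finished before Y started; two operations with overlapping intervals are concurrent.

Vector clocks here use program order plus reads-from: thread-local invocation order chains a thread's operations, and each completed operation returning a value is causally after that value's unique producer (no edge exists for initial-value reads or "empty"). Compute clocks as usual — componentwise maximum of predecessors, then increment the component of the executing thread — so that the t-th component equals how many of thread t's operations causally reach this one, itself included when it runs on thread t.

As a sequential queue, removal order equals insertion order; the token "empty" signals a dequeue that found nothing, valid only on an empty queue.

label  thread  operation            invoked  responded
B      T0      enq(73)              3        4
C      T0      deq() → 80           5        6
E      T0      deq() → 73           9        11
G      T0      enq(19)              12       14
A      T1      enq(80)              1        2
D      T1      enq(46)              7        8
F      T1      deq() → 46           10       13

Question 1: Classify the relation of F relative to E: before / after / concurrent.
F spans [10,13], E spans [9,11]
the intervals overlap in both directions

concurrent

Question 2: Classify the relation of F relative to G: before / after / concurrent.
F spans [10,13], G spans [12,14]
the intervals overlap in both directions

concurrent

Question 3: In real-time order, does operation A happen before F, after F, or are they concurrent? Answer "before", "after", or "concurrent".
A spans [1,2], F spans [10,13]
resp(A)=2 < inv(F)=10

before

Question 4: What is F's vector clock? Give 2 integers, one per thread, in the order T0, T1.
A (invocation 1): nothing precedes it; T1's component alone gives (0, 1)
B (invocation 3): nothing precedes it; T0's component alone gives (1, 0)
D, invoked 7, takes VC(A)=(0, 1) under max, adds 1 for T1 → (0, 2)
F, invoked 10, takes VC(D)=(0, 2) under max, adds 1 for T1 → (0, 3)
C, invoked 5, takes VC(A)=(0, 1), VC(B)=(1, 0) under max, adds 1 for T0 → (2, 1)
E, invoked 9, takes VC(B)=(1, 0), VC(C)=(2, 1) under max, adds 1 for T0 → (3, 1)
G, invoked 12, takes VC(E)=(3, 1) under max, adds 1 for T0 → (4, 1)
target: VC(F) = (0, 3)

(0, 3)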